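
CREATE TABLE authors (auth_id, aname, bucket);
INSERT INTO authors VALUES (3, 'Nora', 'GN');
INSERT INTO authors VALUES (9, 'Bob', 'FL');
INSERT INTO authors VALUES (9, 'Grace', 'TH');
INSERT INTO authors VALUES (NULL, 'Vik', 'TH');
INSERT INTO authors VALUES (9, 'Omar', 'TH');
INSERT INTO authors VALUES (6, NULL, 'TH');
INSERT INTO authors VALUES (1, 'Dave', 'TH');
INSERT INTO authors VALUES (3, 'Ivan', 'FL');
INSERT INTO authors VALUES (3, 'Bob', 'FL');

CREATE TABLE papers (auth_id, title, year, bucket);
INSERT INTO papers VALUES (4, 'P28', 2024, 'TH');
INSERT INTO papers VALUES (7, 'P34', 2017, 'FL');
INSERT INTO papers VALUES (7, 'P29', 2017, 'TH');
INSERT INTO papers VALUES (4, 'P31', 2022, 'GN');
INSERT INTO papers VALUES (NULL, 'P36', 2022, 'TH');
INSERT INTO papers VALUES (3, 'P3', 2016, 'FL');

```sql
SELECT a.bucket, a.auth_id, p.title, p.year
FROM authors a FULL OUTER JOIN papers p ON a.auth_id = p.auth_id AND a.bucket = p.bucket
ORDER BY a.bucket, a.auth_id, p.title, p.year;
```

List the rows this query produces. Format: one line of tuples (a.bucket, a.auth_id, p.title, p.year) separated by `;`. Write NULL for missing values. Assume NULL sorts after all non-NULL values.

FULL OUTER JOIN keeps every row from both sides; unmatched rows get NULL for the other side's columns.
Matching on a.auth_id = p.auth_id AND a.bucket = p.bucket. A NULL in a compared column never satisfies the condition.
Matched pairs: 2; unmatched a rows kept: 7; unmatched p rows kept: 5.

(FL, 3, P3, 2016); (FL, 3, P3, 2016); (FL, 9, NULL, NULL); (GN, 3, NULL, NULL); (TH, 1, NULL, NULL); (TH, 6, NULL, NULL); (TH, 9, NULL, NULL); (TH, 9, NULL, NULL); (TH, NULL, NULL, NULL); (NULL, NULL, P28, 2024); (NULL, NULL, P29, 2017); (NULL, NULL, P31, 2022); (NULL, NULL, P34, 2017); (NULL, NULL, P36, 2022)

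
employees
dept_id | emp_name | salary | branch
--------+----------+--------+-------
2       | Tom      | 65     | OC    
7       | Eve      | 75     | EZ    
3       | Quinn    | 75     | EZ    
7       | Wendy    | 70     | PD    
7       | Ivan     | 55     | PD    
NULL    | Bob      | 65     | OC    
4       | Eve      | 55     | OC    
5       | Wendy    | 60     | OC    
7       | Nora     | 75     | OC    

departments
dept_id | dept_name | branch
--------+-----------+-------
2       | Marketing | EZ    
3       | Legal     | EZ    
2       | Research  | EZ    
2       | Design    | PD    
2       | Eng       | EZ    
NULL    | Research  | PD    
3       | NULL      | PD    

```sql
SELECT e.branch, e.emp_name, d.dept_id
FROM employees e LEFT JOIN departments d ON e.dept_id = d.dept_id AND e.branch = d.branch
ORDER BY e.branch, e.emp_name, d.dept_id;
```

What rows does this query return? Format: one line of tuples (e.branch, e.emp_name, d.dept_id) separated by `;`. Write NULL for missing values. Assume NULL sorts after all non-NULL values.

LEFT JOIN keeps every row from `employees`; unmatched rows get NULL for `departments`'s columns.
Matching on e.dept_id = d.dept_id AND e.branch = d.branch. A NULL in a compared column never satisfies the condition.
- e (dept_id=2, branch=OC) has no partner → padded with NULL.
- e (dept_id=7, branch=EZ) has no partner → padded with NULL.
- e (dept_id=3, branch=EZ) pairs with 1 row(s) of d.
- e (dept_id=7, branch=PD) has no partner → padded with NULL.
- e (dept_id=7, branch=PD) has no partner → padded with NULL.
- e (dept_id=NULL, branch=OC) has no partner → padded with NULL.
- e (dept_id=4, branch=OC) has no partner → padded with NULL.
- e (dept_id=5, branch=OC) has no partner → padded with NULL.
- e (dept_id=7, branch=OC) has no partner → padded with NULL.
After projecting and ordering:
e.branch | e.emp_name | d.dept_id
EZ | Eve | NULL
EZ | Quinn | 3
OC | Bob | NULL
OC | Eve | NULL
OC | Nora | NULL
OC | Tom | NULL
OC | Wendy | NULL
PD | Ivan | NULL
PD | Wendy | NULL

(EZ, Eve, NULL); (EZ, Quinn, 3); (OC, Bob, NULL); (OC, Eve, NULL); (OC, Nora, NULL); (OC, Tom, NULL); (OC, Wendy, NULL); (PD, Ivan, NULL); (PD, Wendy, NULL)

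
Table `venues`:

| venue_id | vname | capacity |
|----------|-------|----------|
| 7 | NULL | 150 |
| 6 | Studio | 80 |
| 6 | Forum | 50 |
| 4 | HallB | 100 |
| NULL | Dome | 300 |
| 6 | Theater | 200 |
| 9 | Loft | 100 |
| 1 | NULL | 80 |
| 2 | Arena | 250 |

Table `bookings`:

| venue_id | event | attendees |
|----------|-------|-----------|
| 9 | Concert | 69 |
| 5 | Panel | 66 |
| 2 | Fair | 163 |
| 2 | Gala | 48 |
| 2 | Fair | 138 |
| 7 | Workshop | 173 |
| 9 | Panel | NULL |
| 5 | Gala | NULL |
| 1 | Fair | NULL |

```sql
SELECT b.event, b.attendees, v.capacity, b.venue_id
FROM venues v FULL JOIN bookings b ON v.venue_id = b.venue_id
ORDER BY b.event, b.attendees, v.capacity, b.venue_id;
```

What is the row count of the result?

14

FULL OUTER JOIN keeps every row from both sides; unmatched rows get NULL for the other side's columns.
Matching on v.venue_id = b.venue_id. A NULL in a compared column never satisfies the condition.
Matched pairs: 7; unmatched v rows kept: 5; unmatched b rows kept: 2.
Total: 7 matched + 7 padded = 14 rows.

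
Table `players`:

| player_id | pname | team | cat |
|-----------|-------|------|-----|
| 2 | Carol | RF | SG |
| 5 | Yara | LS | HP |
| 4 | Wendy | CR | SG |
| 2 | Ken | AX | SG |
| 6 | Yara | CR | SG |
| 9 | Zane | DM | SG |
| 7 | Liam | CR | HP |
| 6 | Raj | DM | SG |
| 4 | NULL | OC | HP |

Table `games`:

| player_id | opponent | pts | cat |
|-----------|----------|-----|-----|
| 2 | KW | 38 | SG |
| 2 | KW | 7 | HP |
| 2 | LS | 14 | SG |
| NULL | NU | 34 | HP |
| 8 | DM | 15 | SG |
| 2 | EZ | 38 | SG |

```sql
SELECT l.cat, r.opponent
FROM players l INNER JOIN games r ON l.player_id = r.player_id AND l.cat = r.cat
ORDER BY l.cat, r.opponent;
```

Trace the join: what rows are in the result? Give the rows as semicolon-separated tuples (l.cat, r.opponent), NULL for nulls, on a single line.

(SG, EZ); (SG, EZ); (SG, KW); (SG, KW); (SG, LS); (SG, LS)

INNER JOIN keeps only pairs where the ON condition holds.
Matching on l.player_id = r.player_id AND l.cat = r.cat. A NULL in a compared column never satisfies the condition.
- l (player_id=2, cat=SG) pairs with 3 row(s) of r.
- l (player_id=5, cat=HP) has no partner → excluded.
- l (player_id=4, cat=SG) has no partner → excluded.
- l (player_id=2, cat=SG) pairs with 3 row(s) of r.
- l (player_id=6, cat=SG) has no partner → excluded.
- l (player_id=9, cat=SG) has no partner → excluded.
- l (player_id=7, cat=HP) has no partner → excluded.
- l (player_id=6, cat=SG) has no partner → excluded.
- l (player_id=4, cat=HP) has no partner → excluded.
After projecting and ordering:
l.cat | r.opponent
SG | EZ
SG | EZ
SG | KW
SG | KW
SG | LS
SG | LS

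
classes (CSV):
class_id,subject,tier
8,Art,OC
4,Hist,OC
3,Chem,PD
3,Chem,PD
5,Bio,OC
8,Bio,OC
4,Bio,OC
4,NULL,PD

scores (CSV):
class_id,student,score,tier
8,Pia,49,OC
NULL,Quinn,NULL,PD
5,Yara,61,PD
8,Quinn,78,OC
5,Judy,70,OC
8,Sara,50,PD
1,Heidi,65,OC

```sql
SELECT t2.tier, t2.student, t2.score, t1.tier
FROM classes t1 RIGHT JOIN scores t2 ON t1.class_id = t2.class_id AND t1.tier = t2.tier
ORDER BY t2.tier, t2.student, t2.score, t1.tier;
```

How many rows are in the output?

RIGHT JOIN keeps every row from `scores`; unmatched rows get NULL for `classes`'s columns.
Matching on t1.class_id = t2.class_id AND t1.tier = t2.tier. A NULL in a compared column never satisfies the condition.
- class_id=8, tier=OC: 2 matching t2 row(s), so 2 row(s) emitted.
- class_id=4, tier=OC: no matching t2 row.
- class_id=3, tier=PD: no matching t2 row.
- class_id=3, tier=PD: no matching t2 row.
- class_id=5, tier=OC: 1 matching t2 row(s), so 1 row(s) emitted.
- class_id=8, tier=OC: 2 matching t2 row(s), so 2 row(s) emitted.
- class_id=4, tier=OC: no matching t2 row.
- class_id=4, tier=PD: no matching t2 row.
- 4 t2 row(s) had no t1 match → kept, t1 columns NULL.
Total: 5 matched + 4 padded = 9 rows.

9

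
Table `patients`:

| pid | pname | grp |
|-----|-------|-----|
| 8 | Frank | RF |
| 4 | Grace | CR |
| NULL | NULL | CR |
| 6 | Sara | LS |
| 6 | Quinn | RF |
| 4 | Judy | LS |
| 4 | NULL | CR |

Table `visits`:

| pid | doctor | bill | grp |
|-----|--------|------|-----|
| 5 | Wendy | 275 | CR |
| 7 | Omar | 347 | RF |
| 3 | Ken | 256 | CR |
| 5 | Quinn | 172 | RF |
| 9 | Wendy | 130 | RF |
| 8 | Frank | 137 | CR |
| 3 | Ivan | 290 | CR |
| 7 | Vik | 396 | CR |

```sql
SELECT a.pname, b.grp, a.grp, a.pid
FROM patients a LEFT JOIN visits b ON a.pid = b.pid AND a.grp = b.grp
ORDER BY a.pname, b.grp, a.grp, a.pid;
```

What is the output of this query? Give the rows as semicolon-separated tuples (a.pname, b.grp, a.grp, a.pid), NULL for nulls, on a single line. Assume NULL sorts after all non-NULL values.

(Frank, NULL, RF, 8); (Grace, NULL, CR, 4); (Judy, NULL, LS, 4); (Quinn, NULL, RF, 6); (Sara, NULL, LS, 6); (NULL, NULL, CR, 4); (NULL, NULL, CR, NULL)

LEFT JOIN keeps every row from `patients`; unmatched rows get NULL for `visits`'s columns.
Matching on a.pid = b.pid AND a.grp = b.grp. A NULL in a compared column never satisfies the condition.
Matched pairs: 0; unmatched a rows kept: 7.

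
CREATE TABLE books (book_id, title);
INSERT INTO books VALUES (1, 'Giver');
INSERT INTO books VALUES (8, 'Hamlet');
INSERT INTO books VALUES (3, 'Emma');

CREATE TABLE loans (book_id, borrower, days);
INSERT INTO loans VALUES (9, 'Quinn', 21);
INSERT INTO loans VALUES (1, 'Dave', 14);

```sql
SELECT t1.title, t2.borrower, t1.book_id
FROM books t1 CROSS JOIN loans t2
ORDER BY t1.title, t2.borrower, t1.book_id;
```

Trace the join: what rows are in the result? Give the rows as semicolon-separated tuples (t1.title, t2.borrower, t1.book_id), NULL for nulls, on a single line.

CROSS JOIN pairs every row of `books` with every row of `loans`: 3 × 2 = 6 rows.
After projecting and ordering:
t1.title | t2.borrower | t1.book_id
Emma | Dave | 3
Emma | Quinn | 3
Giver | Dave | 1
Giver | Quinn | 1
Hamlet | Dave | 8
Hamlet | Quinn | 8

(Emma, Dave, 3); (Emma, Quinn, 3); (Giver, Dave, 1); (Giver, Quinn, 1); (Hamlet, Dave, 8); (Hamlet, Quinn, 8)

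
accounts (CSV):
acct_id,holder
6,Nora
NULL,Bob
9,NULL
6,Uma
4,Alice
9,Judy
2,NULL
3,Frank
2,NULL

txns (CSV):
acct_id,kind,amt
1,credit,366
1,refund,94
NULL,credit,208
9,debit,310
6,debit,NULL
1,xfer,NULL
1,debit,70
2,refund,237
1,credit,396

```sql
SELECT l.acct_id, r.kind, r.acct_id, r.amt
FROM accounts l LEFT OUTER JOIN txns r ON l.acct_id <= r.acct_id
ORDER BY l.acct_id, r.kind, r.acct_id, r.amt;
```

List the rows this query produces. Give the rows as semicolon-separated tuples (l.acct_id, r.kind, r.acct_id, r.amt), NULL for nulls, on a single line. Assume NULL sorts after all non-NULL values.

(2, debit, 6, NULL); (2, debit, 6, NULL); (2, debit, 9, 310); (2, debit, 9, 310); (2, refund, 2, 237); (2, refund, 2, 237); (3, debit, 6, NULL); (3, debit, 9, 310); (4, debit, 6, NULL); (4, debit, 9, 310); (6, debit, 6, NULL); (6, debit, 6, NULL); (6, debit, 9, 310); (6, debit, 9, 310); (9, debit, 9, 310); (9, debit, 9, 310); (NULL, NULL, NULL, NULL)

LEFT JOIN keeps every row from `accounts`; unmatched rows get NULL for `txns`'s columns.
Matching on l.acct_id <= r.acct_id. A NULL in a compared column never satisfies the condition.
Matched pairs: 16; unmatched l rows kept: 1.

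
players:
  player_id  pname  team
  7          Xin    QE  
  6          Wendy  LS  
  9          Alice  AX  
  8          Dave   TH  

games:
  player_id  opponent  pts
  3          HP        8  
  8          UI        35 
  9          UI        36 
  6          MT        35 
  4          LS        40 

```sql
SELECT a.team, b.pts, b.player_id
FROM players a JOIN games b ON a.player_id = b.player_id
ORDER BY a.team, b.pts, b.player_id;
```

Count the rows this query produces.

INNER JOIN keeps only pairs where the ON condition holds.
Matching on a.player_id = b.player_id.
Matched pairs: 3.
Total: 3 rows.

3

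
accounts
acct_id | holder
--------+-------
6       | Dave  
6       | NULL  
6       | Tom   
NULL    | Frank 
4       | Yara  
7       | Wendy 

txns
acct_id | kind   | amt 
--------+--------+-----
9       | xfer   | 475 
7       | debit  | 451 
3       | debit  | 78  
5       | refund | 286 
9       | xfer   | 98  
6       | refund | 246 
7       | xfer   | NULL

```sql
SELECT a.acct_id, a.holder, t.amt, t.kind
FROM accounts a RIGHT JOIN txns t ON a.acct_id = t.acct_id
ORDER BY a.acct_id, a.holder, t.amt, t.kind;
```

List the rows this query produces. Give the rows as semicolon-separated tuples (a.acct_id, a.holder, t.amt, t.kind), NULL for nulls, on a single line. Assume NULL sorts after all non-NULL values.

(6, Dave, 246, refund); (6, Tom, 246, refund); (6, NULL, 246, refund); (7, Wendy, 451, debit); (7, Wendy, NULL, xfer); (NULL, NULL, 78, debit); (NULL, NULL, 98, xfer); (NULL, NULL, 286, refund); (NULL, NULL, 475, xfer)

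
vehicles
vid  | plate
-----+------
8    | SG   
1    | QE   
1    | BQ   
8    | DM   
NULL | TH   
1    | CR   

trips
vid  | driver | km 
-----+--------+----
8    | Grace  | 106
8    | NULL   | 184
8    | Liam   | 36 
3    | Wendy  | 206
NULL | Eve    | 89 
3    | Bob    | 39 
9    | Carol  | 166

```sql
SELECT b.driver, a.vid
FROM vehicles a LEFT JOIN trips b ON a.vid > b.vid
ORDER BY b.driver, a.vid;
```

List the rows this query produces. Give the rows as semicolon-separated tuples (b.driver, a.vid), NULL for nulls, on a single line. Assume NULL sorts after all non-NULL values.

(Bob, 8); (Bob, 8); (Wendy, 8); (Wendy, 8); (NULL, 1); (NULL, 1); (NULL, 1); (NULL, NULL)

LEFT JOIN keeps every row from `vehicles`; unmatched rows get NULL for `trips`'s columns.
Matching on a.vid > b.vid. A NULL in a compared column never satisfies the condition.
- vid=8: 2 matching b row(s), so 2 row(s) emitted.
- vid=1: no b row matches, row kept with b columns NULL.
- vid=1: no b row matches, row kept with b columns NULL.
- vid=8: 2 matching b row(s), so 2 row(s) emitted.
- vid=NULL: no b row matches, row kept with b columns NULL.
- vid=1: no b row matches, row kept with b columns NULL.
After projecting and ordering:
b.driver | a.vid
Bob | 8
Bob | 8
Wendy | 8
Wendy | 8
NULL | 1
NULL | 1
NULL | 1
NULL | NULL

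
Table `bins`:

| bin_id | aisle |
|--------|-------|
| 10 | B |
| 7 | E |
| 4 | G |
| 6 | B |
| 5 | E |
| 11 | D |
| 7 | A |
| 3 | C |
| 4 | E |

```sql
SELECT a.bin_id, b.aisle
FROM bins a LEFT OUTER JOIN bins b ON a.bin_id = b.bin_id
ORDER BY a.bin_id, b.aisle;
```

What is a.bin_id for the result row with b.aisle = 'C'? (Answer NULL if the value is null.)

3

LEFT JOIN keeps every row from `bins a`; unmatched rows get NULL for `bins b`'s columns.
Matching on a.bin_id = b.bin_id.
- a[0] bin_id=10 → 1 match(es) in b → 1 row(s).
- a[1] bin_id=7 → 2 match(es) in b → 2 row(s).
- a[2] bin_id=4 → 2 match(es) in b → 2 row(s).
- a[3] bin_id=6 → 1 match(es) in b → 1 row(s).
- a[4] bin_id=5 → 1 match(es) in b → 1 row(s).
- a[5] bin_id=11 → 1 match(es) in b → 1 row(s).
- a[6] bin_id=7 → 2 match(es) in b → 2 row(s).
- a[7] bin_id=3 → 1 match(es) in b → 1 row(s).
- a[8] bin_id=4 → 2 match(es) in b → 2 row(s).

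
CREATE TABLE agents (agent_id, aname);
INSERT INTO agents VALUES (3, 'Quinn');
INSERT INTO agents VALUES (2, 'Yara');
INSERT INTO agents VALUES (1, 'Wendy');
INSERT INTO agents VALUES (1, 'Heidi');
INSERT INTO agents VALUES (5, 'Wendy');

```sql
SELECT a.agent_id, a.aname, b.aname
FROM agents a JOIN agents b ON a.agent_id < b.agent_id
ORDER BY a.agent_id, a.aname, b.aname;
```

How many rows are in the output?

9

INNER JOIN keeps only pairs where the ON condition holds.
Matching on a.agent_id < b.agent_id.
- a (agent_id=3) pairs with 1 row(s) of b.
- a (agent_id=2) pairs with 2 row(s) of b.
- a (agent_id=1) pairs with 3 row(s) of b.
- a (agent_id=1) pairs with 3 row(s) of b.
- a (agent_id=5) has no partner → excluded.
Total: 9 rows.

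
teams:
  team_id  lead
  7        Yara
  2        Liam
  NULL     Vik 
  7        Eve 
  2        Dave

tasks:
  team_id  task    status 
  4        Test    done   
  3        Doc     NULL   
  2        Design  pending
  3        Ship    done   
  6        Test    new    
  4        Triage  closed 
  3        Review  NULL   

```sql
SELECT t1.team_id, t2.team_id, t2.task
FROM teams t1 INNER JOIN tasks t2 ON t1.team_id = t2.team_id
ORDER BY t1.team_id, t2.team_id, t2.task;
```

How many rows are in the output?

2

INNER JOIN keeps only pairs where the ON condition holds.
Matching on t1.team_id = t2.team_id. A NULL in a compared column never satisfies the condition.
- t1 row (team_id=7): no match → dropped.
- t1 row (team_id=2): matches 1 t2 row(s) → 1 output row(s).
- t1 row (team_id=NULL): no match → dropped.
- t1 row (team_id=7): no match → dropped.
- t1 row (team_id=2): matches 1 t2 row(s) → 1 output row(s).
Total: 2 rows.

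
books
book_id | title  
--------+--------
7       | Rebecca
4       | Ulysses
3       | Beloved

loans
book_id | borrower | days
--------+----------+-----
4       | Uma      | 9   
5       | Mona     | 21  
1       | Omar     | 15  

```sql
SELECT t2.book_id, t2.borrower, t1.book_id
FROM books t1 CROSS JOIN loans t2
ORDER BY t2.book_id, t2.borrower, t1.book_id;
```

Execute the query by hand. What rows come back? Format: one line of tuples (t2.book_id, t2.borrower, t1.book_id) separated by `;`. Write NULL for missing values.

CROSS JOIN pairs every row of `books` with every row of `loans`: 3 × 3 = 9 rows.
After projecting and ordering:
t2.book_id | t2.borrower | t1.book_id
1 | Omar | 3
1 | Omar | 4
1 | Omar | 7
4 | Uma | 3
4 | Uma | 4
4 | Uma | 7
5 | Mona | 3
5 | Mona | 4
5 | Mona | 7

(1, Omar, 3); (1, Omar, 4); (1, Omar, 7); (4, Uma, 3); (4, Uma, 4); (4, Uma, 7); (5, Mona, 3); (5, Mona, 4); (5, Mona, 7)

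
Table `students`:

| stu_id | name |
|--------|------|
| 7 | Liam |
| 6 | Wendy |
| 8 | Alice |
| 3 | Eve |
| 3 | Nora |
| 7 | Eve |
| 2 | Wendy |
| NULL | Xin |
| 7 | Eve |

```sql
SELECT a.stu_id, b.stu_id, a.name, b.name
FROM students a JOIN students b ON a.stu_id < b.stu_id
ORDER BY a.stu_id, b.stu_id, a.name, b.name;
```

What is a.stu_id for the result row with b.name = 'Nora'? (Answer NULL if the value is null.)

INNER JOIN keeps only pairs where the ON condition holds.
Matching on a.stu_id < b.stu_id. A NULL in a compared column never satisfies the condition.
Matched pairs: 24.

2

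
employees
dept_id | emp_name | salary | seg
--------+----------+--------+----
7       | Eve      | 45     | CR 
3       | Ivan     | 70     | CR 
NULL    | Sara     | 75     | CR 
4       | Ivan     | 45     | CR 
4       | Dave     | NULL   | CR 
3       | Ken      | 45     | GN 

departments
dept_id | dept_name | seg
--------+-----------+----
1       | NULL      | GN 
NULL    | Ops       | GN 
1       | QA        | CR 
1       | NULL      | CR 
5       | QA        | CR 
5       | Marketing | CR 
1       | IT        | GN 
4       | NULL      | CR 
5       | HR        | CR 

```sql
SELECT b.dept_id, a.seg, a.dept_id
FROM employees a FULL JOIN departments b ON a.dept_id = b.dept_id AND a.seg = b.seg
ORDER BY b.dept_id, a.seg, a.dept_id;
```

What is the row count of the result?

14

FULL OUTER JOIN keeps every row from both sides; unmatched rows get NULL for the other side's columns.
Matching on a.dept_id = b.dept_id AND a.seg = b.seg. A NULL in a compared column never satisfies the condition.
- dept_id=7, seg=CR: no b row matches, row kept with b columns NULL.
- dept_id=3, seg=CR: no b row matches, row kept with b columns NULL.
- dept_id=NULL, seg=CR: no b row matches, row kept with b columns NULL.
- dept_id=4, seg=CR: 1 matching b row(s), so 1 row(s) emitted.
- dept_id=4, seg=CR: 1 matching b row(s), so 1 row(s) emitted.
- dept_id=3, seg=GN: no b row matches, row kept with b columns NULL.
- 8 b row(s) had no a match → kept, a columns NULL.
Total: 2 matched + 12 padded = 14 rows.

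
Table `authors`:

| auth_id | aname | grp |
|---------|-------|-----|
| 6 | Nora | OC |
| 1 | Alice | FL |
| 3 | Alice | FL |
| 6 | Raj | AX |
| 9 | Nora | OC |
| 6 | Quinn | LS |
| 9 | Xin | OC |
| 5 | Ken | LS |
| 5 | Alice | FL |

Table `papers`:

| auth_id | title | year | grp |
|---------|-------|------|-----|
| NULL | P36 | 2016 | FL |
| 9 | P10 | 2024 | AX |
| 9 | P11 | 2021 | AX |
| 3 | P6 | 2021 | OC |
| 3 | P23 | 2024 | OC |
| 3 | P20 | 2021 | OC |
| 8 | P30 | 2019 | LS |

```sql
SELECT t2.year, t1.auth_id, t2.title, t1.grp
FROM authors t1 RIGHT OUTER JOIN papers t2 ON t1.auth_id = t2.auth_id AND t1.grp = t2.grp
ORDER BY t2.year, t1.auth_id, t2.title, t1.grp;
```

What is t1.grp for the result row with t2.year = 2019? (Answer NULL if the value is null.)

RIGHT JOIN keeps every row from `papers`; unmatched rows get NULL for `authors`'s columns.
Matching on t1.auth_id = t2.auth_id AND t1.grp = t2.grp. A NULL in a compared column never satisfies the condition.
- t1 row (auth_id=6, grp=OC): no match.
- t1 row (auth_id=1, grp=FL): no match.
- t1 row (auth_id=3, grp=FL): no match.
- t1 row (auth_id=6, grp=AX): no match.
- t1 row (auth_id=9, grp=OC): no match.
- t1 row (auth_id=6, grp=LS): no match.
- t1 row (auth_id=9, grp=OC): no match.
- t1 row (auth_id=5, grp=LS): no match.
- t1 row (auth_id=5, grp=FL): no match.
- 7 t2 row(s) had no t1 match → kept, t1 columns NULL.

NULL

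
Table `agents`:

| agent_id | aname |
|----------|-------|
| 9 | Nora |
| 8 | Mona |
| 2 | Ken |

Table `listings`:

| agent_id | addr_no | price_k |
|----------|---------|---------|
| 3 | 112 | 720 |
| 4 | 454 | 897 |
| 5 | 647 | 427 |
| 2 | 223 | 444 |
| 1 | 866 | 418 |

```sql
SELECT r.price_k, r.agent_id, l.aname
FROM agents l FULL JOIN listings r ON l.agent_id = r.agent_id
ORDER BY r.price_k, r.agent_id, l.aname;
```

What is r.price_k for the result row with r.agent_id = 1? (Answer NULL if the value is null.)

FULL OUTER JOIN keeps every row from both sides; unmatched rows get NULL for the other side's columns.
Matching on l.agent_id = r.agent_id.
- l[0] agent_id=9 → no match; kept with NULLs on the r side.
- l[1] agent_id=8 → no match; kept with NULLs on the r side.
- l[2] agent_id=2 → 1 match(es) in r → 1 row(s).
- 4 row(s) from r found no l partner → padded with NULL.

418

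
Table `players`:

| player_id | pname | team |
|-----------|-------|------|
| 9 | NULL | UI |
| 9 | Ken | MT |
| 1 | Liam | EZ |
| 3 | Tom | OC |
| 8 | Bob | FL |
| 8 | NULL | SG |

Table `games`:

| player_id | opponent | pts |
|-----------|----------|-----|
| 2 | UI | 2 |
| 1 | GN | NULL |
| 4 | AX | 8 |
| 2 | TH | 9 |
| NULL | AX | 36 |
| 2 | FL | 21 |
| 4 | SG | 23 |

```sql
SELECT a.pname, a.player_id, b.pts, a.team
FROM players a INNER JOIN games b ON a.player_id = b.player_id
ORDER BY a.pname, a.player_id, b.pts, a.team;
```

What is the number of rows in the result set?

INNER JOIN keeps only pairs where the ON condition holds.
Matching on a.player_id = b.player_id. A NULL in a compared column never satisfies the condition.
- a[0] player_id=9 → no match; dropped.
- a[1] player_id=9 → no match; dropped.
- a[2] player_id=1 → 1 match(es) in b → 1 row(s).
- a[3] player_id=3 → no match; dropped.
- a[4] player_id=8 → no match; dropped.
- a[5] player_id=8 → no match; dropped.
Total: 1 rows.

1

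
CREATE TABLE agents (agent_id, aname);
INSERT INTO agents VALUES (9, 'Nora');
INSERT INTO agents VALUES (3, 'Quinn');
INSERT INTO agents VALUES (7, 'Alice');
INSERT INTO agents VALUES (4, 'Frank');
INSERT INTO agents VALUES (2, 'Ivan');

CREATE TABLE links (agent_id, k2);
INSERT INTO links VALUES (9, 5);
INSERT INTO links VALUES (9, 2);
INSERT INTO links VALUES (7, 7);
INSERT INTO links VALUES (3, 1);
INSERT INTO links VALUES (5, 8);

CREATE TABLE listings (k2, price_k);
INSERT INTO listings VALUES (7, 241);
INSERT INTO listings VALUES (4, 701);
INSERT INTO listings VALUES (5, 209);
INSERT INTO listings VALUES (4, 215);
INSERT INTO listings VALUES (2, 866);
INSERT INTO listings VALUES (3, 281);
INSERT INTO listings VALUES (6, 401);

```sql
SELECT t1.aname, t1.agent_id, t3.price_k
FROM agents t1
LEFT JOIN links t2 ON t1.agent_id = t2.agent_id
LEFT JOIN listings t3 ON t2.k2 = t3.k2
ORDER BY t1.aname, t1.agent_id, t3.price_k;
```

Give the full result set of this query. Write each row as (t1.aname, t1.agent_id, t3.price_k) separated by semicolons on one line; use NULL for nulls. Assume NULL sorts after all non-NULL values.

Step 1 — t1 LEFT JOIN t2 on agent_id → 6 row(s).
Then LEFT JOIN `listings t3` on k2: each of those 6 rows is kept; rows whose t2.k2 has no match in t3 get NULL for t3's columns.

(Alice, 7, 241); (Frank, 4, NULL); (Ivan, 2, NULL); (Nora, 9, 209); (Nora, 9, 866); (Quinn, 3, NULL)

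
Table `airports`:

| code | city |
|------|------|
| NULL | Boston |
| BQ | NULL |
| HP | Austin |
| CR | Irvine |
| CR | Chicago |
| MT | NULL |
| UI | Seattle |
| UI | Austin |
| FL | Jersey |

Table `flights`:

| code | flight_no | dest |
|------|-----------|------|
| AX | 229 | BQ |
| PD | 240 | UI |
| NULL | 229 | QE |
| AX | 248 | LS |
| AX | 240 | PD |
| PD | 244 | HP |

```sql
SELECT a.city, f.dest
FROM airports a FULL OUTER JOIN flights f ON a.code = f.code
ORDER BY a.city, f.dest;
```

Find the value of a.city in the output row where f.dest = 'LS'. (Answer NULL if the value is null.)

NULL

FULL OUTER JOIN keeps every row from both sides; unmatched rows get NULL for the other side's columns.
Matching on a.code = f.code. A NULL in a compared column never satisfies the condition.
Matched pairs: 0; unmatched a rows kept: 9; unmatched f rows kept: 6.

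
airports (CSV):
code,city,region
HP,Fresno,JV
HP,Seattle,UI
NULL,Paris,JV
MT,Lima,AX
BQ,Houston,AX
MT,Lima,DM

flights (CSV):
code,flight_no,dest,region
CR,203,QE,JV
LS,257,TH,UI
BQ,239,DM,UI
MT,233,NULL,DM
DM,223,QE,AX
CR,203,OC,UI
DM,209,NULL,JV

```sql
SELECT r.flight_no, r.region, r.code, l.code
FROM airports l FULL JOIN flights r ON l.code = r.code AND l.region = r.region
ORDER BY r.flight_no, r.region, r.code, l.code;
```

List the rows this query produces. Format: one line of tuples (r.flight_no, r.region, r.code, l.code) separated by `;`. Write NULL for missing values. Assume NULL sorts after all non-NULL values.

(203, JV, CR, NULL); (203, UI, CR, NULL); (209, JV, DM, NULL); (223, AX, DM, NULL); (233, DM, MT, MT); (239, UI, BQ, NULL); (257, UI, LS, NULL); (NULL, NULL, NULL, BQ); (NULL, NULL, NULL, HP); (NULL, NULL, NULL, HP); (NULL, NULL, NULL, MT); (NULL, NULL, NULL, NULL)

FULL OUTER JOIN keeps every row from both sides; unmatched rows get NULL for the other side's columns.
Matching on l.code = r.code AND l.region = r.region. A NULL in a compared column never satisfies the condition.
- l[0] code=HP, region=JV → no match; kept with NULLs on the r side.
- l[1] code=HP, region=UI → no match; kept with NULLs on the r side.
- l[2] code=NULL, region=JV → no match; kept with NULLs on the r side.
- l[3] code=MT, region=AX → no match; kept with NULLs on the r side.
- l[4] code=BQ, region=AX → no match; kept with NULLs on the r side.
- l[5] code=MT, region=DM → 1 match(es) in r → 1 row(s).
- plus 6 unmatched r row(s), each kept with NULL l columns.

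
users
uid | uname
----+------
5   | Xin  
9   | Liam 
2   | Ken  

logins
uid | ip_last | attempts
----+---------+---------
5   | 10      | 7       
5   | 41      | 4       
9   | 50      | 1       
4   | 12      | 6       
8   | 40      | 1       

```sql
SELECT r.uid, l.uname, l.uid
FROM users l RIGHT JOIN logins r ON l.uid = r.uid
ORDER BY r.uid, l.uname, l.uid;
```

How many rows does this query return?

RIGHT JOIN keeps every row from `logins`; unmatched rows get NULL for `users`'s columns.
Matching on l.uid = r.uid.
- l[0] uid=5 → 2 match(es) in r → 2 row(s).
- l[1] uid=9 → 1 match(es) in r → 1 row(s).
- l[2] uid=2 → no match.
- 2 r row(s) had no l match → kept, l columns NULL.
Total: 3 matched + 2 padded = 5 rows.

5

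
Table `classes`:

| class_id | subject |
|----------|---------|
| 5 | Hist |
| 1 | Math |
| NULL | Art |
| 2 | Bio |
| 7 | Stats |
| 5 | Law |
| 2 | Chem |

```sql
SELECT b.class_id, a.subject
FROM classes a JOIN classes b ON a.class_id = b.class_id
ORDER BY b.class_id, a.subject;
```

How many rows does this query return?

10

INNER JOIN keeps only pairs where the ON condition holds.
Matching on a.class_id = b.class_id. A NULL in a compared column never satisfies the condition.
- a row (class_id=5): matches 2 b row(s) → 2 output row(s).
- a row (class_id=1): matches 1 b row(s) → 1 output row(s).
- a row (class_id=NULL): no match → dropped.
- a row (class_id=2): matches 2 b row(s) → 2 output row(s).
- a row (class_id=7): matches 1 b row(s) → 1 output row(s).
- a row (class_id=5): matches 2 b row(s) → 2 output row(s).
- a row (class_id=2): matches 2 b row(s) → 2 output row(s).
Total: 10 rows.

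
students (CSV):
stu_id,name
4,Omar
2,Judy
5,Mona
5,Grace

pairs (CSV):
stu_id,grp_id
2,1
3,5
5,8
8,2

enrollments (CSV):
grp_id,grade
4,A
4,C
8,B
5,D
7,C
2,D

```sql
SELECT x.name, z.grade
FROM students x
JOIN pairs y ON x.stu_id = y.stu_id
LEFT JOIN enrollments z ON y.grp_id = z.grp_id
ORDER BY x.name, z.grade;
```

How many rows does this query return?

Joins associate left-to-right: students INNER JOIN pairs on stu_id gives 3 intermediate row(s).
Then LEFT JOIN `enrollments z` on grp_id: each of those 3 rows is kept; rows whose y.grp_id has no match in z get NULL for z's columns.
Result: 3 row(s).

3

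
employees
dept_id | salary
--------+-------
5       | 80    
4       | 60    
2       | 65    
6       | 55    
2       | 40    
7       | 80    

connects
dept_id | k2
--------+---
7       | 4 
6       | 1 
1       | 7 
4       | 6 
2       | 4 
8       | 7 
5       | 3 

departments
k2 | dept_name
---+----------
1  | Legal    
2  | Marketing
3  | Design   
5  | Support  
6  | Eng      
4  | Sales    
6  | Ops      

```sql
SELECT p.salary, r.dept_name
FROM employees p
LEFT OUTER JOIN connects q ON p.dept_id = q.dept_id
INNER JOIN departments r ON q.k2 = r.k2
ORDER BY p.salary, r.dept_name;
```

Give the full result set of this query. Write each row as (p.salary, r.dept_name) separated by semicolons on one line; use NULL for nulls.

Step 1 — p LEFT JOIN q on dept_id → 6 row(s).
Then INNER JOIN `departments r` on k2: keep only rows whose q.k2 appears in r.

(40, Sales); (55, Legal); (60, Eng); (60, Ops); (65, Sales); (80, Design); (80, Sales)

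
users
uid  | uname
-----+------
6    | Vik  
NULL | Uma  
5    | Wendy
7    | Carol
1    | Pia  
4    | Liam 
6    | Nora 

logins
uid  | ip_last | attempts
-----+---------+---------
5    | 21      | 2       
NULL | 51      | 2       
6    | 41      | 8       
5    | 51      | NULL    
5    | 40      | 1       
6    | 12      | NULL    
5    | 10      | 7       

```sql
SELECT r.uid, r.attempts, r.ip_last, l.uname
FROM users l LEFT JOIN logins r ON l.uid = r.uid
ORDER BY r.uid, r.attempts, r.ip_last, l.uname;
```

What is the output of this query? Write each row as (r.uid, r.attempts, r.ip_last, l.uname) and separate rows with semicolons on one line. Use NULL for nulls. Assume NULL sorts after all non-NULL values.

(5, 1, 40, Wendy); (5, 2, 21, Wendy); (5, 7, 10, Wendy); (5, NULL, 51, Wendy); (6, 8, 41, Nora); (6, 8, 41, Vik); (6, NULL, 12, Nora); (6, NULL, 12, Vik); (NULL, NULL, NULL, Carol); (NULL, NULL, NULL, Liam); (NULL, NULL, NULL, Pia); (NULL, NULL, NULL, Uma)

LEFT JOIN keeps every row from `users`; unmatched rows get NULL for `logins`'s columns.
Matching on l.uid = r.uid. A NULL in a compared column never satisfies the condition.
- l[0] uid=6 → 2 match(es) in r → 2 row(s).
- l[1] uid=NULL → no match; kept with NULLs on the r side.
- l[2] uid=5 → 4 match(es) in r → 4 row(s).
- l[3] uid=7 → no match; kept with NULLs on the r side.
- l[4] uid=1 → no match; kept with NULLs on the r side.
- l[5] uid=4 → no match; kept with NULLs on the r side.
- l[6] uid=6 → 2 match(es) in r → 2 row(s).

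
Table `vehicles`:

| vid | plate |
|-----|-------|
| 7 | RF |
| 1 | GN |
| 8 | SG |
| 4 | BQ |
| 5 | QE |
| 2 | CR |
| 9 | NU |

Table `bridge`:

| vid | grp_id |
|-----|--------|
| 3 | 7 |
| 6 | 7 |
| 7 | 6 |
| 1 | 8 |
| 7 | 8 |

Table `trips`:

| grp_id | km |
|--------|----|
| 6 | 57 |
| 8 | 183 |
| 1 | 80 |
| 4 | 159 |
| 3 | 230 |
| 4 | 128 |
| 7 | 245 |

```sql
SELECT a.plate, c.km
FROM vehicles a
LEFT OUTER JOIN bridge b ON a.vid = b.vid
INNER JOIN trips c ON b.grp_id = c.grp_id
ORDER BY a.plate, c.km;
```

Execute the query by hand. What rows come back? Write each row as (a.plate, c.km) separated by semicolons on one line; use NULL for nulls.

(GN, 183); (RF, 57); (RF, 183)

Joins associate left-to-right: vehicles LEFT JOIN bridge on vid gives 8 intermediate row(s).
Then INNER JOIN `trips c` on grp_id: keep only rows whose b.grp_id appears in c.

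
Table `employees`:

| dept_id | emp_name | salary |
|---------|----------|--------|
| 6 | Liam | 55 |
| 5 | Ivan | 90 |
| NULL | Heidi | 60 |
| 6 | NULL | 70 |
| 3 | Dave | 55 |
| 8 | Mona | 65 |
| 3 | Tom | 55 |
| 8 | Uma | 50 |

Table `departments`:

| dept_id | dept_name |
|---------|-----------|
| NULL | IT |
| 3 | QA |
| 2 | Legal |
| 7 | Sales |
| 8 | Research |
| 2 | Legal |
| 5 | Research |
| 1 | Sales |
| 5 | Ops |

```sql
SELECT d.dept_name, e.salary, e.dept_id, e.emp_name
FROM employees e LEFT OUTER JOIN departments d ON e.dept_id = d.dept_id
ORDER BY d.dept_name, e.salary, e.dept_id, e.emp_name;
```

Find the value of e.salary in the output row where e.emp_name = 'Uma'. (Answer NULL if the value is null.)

50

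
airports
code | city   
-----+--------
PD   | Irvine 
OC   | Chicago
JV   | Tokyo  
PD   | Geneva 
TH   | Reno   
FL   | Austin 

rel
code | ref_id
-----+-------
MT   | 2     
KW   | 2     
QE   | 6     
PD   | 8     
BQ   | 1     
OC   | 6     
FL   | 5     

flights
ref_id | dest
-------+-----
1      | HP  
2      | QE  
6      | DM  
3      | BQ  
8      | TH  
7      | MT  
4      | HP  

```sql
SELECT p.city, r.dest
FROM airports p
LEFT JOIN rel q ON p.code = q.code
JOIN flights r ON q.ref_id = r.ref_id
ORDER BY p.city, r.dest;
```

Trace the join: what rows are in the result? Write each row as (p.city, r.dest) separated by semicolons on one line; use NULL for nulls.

(Chicago, DM); (Geneva, TH); (Irvine, TH)

Joins associate left-to-right: airports LEFT JOIN rel on code gives 6 intermediate row(s).
Then INNER JOIN `flights r` on ref_id: keep only rows whose q.ref_id appears in r.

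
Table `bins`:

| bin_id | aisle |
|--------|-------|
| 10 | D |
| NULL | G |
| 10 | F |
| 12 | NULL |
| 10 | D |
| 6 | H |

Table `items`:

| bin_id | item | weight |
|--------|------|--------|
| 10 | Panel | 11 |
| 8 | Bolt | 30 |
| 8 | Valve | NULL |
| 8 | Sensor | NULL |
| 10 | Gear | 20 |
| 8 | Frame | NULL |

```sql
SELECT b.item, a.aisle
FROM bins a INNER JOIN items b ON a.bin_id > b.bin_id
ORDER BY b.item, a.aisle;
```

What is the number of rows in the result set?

18

INNER JOIN keeps only pairs where the ON condition holds.
Matching on a.bin_id > b.bin_id. A NULL in a compared column never satisfies the condition.
Matched pairs: 18.
Total: 18 rows.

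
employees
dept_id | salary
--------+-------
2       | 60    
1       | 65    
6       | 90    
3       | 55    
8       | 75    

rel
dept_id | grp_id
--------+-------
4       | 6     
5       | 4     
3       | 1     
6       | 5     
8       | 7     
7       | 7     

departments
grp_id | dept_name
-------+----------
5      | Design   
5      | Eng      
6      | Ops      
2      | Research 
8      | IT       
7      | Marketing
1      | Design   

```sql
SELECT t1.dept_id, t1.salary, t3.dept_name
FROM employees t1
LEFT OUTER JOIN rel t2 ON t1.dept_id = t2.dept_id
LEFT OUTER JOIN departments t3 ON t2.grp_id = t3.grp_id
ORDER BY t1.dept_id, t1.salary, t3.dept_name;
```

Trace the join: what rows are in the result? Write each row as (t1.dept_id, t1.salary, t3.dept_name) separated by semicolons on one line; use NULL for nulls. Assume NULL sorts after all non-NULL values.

(1, 65, NULL); (2, 60, NULL); (3, 55, Design); (6, 90, Design); (6, 90, Eng); (8, 75, Marketing)

Step 1 — t1 LEFT JOIN t2 on dept_id → 5 row(s).
Then LEFT JOIN `departments t3` on grp_id: each of those 5 rows is kept; rows whose t2.grp_id has no match in t3 get NULL for t3's columns.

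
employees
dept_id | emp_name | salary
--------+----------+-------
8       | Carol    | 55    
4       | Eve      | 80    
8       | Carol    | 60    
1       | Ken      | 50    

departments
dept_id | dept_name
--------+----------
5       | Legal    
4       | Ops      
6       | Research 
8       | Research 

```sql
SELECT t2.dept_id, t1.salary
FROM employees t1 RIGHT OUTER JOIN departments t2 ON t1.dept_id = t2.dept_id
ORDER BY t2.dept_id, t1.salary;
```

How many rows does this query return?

RIGHT JOIN keeps every row from `departments`; unmatched rows get NULL for `employees`'s columns.
Matching on t1.dept_id = t2.dept_id.
- t1 row (dept_id=8): matches 1 t2 row(s) → 1 output row(s).
- t1 row (dept_id=4): matches 1 t2 row(s) → 1 output row(s).
- t1 row (dept_id=8): matches 1 t2 row(s) → 1 output row(s).
- t1 row (dept_id=1): no match.
- 2 row(s) from t2 found no t1 partner → padded with NULL.
Total: 3 matched + 2 padded = 5 rows.

5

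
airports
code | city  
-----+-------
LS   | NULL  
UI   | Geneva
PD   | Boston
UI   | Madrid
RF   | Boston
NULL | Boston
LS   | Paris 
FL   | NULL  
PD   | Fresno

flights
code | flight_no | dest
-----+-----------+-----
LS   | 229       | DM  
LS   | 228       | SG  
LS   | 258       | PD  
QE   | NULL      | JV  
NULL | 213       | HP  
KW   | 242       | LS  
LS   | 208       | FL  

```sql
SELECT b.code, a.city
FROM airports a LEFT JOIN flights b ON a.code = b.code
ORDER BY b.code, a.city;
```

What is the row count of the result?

LEFT JOIN keeps every row from `airports`; unmatched rows get NULL for `flights`'s columns.
Matching on a.code = b.code. A NULL in a compared column never satisfies the condition.
Matched pairs: 8; unmatched a rows kept: 7.
Total: 8 matched + 7 padded = 15 rows.

15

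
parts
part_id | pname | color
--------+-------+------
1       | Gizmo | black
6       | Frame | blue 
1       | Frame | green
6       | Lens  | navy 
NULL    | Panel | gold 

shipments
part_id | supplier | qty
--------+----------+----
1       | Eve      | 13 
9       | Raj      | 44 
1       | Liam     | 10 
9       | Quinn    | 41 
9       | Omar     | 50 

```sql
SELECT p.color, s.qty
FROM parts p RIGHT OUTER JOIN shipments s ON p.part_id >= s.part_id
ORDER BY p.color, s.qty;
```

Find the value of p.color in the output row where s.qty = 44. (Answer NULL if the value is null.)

RIGHT JOIN keeps every row from `shipments`; unmatched rows get NULL for `parts`'s columns.
Matching on p.part_id >= s.part_id. A NULL in a compared column never satisfies the condition.
- part_id=1: 2 matching s row(s), so 2 row(s) emitted.
- part_id=6: 2 matching s row(s), so 2 row(s) emitted.
- part_id=1: 2 matching s row(s), so 2 row(s) emitted.
- part_id=6: 2 matching s row(s), so 2 row(s) emitted.
- part_id=NULL: no matching s row.
- 3 row(s) from s found no p partner → padded with NULL.

NULL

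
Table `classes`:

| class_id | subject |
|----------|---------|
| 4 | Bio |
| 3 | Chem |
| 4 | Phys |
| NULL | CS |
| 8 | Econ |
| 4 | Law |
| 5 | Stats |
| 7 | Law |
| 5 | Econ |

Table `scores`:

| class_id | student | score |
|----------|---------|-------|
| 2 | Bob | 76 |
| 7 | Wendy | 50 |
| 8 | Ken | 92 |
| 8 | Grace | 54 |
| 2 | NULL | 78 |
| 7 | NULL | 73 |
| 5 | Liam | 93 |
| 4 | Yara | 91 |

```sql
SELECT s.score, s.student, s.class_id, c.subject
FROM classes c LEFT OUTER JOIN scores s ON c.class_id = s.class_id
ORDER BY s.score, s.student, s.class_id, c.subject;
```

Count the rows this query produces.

11

LEFT JOIN keeps every row from `classes`; unmatched rows get NULL for `scores`'s columns.
Matching on c.class_id = s.class_id. A NULL in a compared column never satisfies the condition.
Matched pairs: 9; unmatched c rows kept: 2.
Total: 9 matched + 2 padded = 11 rows.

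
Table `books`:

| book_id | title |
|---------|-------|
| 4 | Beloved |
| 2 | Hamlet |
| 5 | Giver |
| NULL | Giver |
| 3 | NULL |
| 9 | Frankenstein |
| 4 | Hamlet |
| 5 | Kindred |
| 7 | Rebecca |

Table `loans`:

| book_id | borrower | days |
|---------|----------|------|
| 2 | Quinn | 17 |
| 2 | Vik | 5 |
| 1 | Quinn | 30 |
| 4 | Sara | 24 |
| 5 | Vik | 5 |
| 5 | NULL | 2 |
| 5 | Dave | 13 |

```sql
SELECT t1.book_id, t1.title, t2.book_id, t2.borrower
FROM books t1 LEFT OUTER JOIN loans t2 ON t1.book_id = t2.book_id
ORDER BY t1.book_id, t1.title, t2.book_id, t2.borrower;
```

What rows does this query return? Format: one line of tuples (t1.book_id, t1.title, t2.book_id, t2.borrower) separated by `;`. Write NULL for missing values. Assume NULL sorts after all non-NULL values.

(2, Hamlet, 2, Quinn); (2, Hamlet, 2, Vik); (3, NULL, NULL, NULL); (4, Beloved, 4, Sara); (4, Hamlet, 4, Sara); (5, Giver, 5, Dave); (5, Giver, 5, Vik); (5, Giver, 5, NULL); (5, Kindred, 5, Dave); (5, Kindred, 5, Vik); (5, Kindred, 5, NULL); (7, Rebecca, NULL, NULL); (9, Frankenstein, NULL, NULL); (NULL, Giver, NULL, NULL)

LEFT JOIN keeps every row from `books`; unmatched rows get NULL for `loans`'s columns.
Matching on t1.book_id = t2.book_id. A NULL in a compared column never satisfies the condition.
- t1[0] book_id=4 → 1 match(es) in t2 → 1 row(s).
- t1[1] book_id=2 → 2 match(es) in t2 → 2 row(s).
- t1[2] book_id=5 → 3 match(es) in t2 → 3 row(s).
- t1[3] book_id=NULL → no match; kept with NULLs on the t2 side.
- t1[4] book_id=3 → no match; kept with NULLs on the t2 side.
- t1[5] book_id=9 → no match; kept with NULLs on the t2 side.
- t1[6] book_id=4 → 1 match(es) in t2 → 1 row(s).
- t1[7] book_id=5 → 3 match(es) in t2 → 3 row(s).
- t1[8] book_id=7 → no match; kept with NULLs on the t2 side.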